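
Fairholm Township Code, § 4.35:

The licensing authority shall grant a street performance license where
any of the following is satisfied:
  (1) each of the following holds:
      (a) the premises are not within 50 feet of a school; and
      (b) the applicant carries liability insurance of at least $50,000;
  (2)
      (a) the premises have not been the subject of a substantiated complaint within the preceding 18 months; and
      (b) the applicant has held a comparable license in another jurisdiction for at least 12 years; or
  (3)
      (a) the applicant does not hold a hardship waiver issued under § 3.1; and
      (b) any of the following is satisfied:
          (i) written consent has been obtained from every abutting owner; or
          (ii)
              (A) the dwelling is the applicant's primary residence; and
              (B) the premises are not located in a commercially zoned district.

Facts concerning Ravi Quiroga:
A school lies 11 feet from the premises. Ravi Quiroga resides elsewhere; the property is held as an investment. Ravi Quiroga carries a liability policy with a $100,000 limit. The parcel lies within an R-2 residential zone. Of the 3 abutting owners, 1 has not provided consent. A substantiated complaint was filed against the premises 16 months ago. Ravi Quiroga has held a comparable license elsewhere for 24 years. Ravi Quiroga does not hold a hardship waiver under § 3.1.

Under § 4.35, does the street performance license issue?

No — denied.

(a) ≥50 ft from school — not satisfied.
(b) insurance ≥ $50,000 — holds.
So (1) is not satisfied (F AND T).
(a) no complaint in 18 mo. — fails.
(b) prior license ≥ 12 yr — satisfied.
(2): F AND T → false.
(a) not (hardship waiver) — satisfied.
(i) all abutters consent — not met.
(A) primary residence — not met.
(B) not (commercially zoned) — met.
(ii) = F AND T = false.
So (b) is not satisfied (F OR F).
(3) = T AND F = false.
Overall: F OR F OR F → false.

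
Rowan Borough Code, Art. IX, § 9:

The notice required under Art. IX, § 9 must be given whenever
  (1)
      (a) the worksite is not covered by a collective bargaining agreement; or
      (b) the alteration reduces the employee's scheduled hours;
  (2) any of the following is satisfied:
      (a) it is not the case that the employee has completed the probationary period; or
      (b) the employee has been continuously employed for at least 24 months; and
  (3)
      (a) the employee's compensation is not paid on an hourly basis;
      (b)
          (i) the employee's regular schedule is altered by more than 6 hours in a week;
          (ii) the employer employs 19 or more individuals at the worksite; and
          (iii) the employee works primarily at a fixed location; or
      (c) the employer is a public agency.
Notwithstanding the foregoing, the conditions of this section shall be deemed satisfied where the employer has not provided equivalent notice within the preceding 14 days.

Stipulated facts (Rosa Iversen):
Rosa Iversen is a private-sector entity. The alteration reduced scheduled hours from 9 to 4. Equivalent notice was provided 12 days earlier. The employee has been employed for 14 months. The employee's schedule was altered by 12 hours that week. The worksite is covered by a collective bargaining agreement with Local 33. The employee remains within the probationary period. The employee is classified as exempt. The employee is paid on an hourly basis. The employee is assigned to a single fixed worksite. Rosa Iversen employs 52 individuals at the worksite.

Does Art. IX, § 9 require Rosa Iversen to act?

(a) no CBA — not satisfied.
(b) hours reduced — satisfied.
(1): F OR T → true.
(a) not (past probation) — holds.
(b) tenure ≥ 24 mo. — fails.
(2) = T OR F = true.
(a) not (hourly-paid) — not met.
(i) schedule shift > 6h — satisfied.
(ii) ≥ 19 at site — satisfied.
(iii) fixed location — met.
(b): T AND T AND T → true.
(c) public agency — not met.
(3) = F OR T OR F = true.
Overall: T AND T AND T → true.
Exception (no recent notice) — not satisfied.
Result: main true OR exception false → true.

Yes — required.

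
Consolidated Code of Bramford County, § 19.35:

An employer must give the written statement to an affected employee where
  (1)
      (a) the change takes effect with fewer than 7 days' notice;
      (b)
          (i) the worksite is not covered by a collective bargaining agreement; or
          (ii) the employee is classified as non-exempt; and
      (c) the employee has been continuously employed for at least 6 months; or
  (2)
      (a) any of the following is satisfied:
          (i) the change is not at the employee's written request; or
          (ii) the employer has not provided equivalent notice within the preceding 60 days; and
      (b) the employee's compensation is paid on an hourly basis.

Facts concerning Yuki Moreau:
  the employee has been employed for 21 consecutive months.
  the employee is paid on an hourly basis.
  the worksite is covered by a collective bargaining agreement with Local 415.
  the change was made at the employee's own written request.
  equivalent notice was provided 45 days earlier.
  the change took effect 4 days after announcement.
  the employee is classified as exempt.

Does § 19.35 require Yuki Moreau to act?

No — not required.

(a) < 7 days' notice — holds.
(i) no CBA — fails.
(ii) non-exempt — not met.
(b) = F OR F = false.
(c) tenure ≥ 6 mo. — satisfied.
(1) = T AND F AND T = false.
(i) not employee-requested — fails.
(ii) no recent notice — not met.
(a): F OR F → false.
(b) hourly-paid — holds.
(2): F AND T → false.
So Overall is not satisfied (F OR F).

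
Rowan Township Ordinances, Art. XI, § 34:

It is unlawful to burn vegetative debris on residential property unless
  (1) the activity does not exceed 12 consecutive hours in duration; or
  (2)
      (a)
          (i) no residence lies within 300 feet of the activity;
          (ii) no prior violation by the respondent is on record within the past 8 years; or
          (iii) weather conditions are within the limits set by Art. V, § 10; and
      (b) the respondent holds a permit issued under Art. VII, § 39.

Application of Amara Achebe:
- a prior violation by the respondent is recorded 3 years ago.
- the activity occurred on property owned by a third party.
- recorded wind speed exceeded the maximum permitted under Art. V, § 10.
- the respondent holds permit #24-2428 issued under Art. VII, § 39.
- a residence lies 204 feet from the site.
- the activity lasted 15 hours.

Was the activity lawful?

(1) ≤ 12 hrs duration — fails.
(i) no residence in 300 ft — not satisfied.
(ii) no prior violation — not met.
(iii) weather ok — not satisfied.
So (a) is not satisfied (F OR F OR F).
(b) holds permit — met.
(2): F AND T → false.
Overall = F OR F = false.

No — unlawful.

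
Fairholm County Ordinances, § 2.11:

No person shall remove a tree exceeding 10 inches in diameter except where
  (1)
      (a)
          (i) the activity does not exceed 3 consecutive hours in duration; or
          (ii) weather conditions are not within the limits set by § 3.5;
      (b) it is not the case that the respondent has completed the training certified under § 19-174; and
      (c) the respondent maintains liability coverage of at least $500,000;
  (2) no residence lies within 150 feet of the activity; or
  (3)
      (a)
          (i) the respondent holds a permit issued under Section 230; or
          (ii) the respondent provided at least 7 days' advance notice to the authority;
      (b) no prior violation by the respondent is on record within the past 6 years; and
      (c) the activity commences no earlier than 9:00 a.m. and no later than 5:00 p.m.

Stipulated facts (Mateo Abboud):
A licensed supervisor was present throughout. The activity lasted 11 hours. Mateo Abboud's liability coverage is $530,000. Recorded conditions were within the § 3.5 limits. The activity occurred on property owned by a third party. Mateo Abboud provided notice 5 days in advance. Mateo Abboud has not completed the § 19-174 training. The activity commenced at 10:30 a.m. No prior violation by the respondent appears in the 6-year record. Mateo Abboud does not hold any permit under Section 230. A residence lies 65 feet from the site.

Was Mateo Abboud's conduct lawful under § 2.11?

No — unlawful.

(i) ≤ 3 hrs duration — fails.
(ii) not (weather ok) — not satisfied.
So (a) is not satisfied (F OR F).
(b) not (training certified) — holds.
(c) coverage ≥ $500,000 — satisfied.
(1) = F AND T AND T = false.
(2) no residence in 150 ft — not satisfied.
(i) holds permit — not met.
(ii) ≥7 days' notice — not met.
(a): F OR F → false.
(b) no prior violation — satisfied.
(c) start within hours — met.
So (3) is not satisfied (F AND T AND T).
Overall = F OR F OR F = false.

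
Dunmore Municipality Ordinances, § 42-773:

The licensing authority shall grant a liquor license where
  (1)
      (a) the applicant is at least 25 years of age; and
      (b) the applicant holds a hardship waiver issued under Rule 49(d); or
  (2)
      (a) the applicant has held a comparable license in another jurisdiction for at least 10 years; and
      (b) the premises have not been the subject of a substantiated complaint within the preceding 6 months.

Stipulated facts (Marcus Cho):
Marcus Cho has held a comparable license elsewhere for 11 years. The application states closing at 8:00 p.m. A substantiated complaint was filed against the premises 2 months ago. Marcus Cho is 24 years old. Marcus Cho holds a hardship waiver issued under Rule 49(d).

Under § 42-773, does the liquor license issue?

(a) age ≥ 25 — not satisfied.
(b) hardship waiver — holds.
(1) = F AND T = false.
(a) prior license ≥ 10 yr — satisfied.
(b) no complaint in 6 mo. — fails.
So (2) is not satisfied (T AND F).
Overall: F OR F → false.

No — denied.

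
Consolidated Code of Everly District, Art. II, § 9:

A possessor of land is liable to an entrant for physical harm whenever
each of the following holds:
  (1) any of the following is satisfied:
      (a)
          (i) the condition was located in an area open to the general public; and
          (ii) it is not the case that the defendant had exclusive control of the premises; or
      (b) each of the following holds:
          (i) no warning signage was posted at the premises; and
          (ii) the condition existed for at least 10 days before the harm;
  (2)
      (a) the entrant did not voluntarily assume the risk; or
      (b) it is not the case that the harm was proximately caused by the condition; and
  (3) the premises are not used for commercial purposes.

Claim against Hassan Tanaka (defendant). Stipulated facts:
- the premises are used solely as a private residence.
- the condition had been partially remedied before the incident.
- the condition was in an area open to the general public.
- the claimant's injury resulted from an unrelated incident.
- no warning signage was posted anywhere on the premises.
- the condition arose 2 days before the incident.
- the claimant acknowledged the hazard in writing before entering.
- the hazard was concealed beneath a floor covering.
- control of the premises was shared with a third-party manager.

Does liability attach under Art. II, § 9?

Yes — liable.

(i) public area — satisfied.
(ii) not (exclusive control) — satisfied.
So (a) is satisfied (T AND T).
(i) no signage posted — met.
(ii) condition ≥10 days old — not met.
(b): T AND F → false.
So (1) is satisfied (T OR F).
(a) no assumed risk — fails.
(b) not (proximate cause) — satisfied.
(2) = F OR T = true.
(3) not (commercial use) — satisfied.
Overall = T AND T AND T = true.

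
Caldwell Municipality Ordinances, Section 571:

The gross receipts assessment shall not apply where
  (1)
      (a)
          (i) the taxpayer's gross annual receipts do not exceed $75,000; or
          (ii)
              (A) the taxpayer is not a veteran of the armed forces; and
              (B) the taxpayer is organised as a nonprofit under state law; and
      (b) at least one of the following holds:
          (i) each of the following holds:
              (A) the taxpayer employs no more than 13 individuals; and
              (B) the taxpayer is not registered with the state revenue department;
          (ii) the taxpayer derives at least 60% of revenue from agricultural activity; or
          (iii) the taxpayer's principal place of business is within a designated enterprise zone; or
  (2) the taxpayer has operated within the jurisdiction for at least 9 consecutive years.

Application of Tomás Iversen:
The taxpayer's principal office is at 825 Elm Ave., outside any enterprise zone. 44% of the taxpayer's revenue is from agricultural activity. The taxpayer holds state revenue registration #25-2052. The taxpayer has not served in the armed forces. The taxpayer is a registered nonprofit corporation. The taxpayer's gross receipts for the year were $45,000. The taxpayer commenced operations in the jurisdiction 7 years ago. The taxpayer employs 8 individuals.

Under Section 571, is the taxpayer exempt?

(i) receipts ≤ $75,000 — satisfied.
(A) not (veteran) — satisfied.
(B) nonprofit — satisfied.
(ii): T AND T → true.
(a): T OR T → true.
(A) ≤ 13 employees — satisfied.
(B) not (state-registered) — not satisfied.
So (i) is not satisfied (T AND F).
(ii) ≥60% agricultural — not met.
(iii) in enterprise zone — fails.
So (b) is not satisfied (F OR F OR F).
(1): T AND F → false.
(2) ≥ 9 yrs in jurisdiction — not met.
Overall = F OR F = false.

No — not exempt.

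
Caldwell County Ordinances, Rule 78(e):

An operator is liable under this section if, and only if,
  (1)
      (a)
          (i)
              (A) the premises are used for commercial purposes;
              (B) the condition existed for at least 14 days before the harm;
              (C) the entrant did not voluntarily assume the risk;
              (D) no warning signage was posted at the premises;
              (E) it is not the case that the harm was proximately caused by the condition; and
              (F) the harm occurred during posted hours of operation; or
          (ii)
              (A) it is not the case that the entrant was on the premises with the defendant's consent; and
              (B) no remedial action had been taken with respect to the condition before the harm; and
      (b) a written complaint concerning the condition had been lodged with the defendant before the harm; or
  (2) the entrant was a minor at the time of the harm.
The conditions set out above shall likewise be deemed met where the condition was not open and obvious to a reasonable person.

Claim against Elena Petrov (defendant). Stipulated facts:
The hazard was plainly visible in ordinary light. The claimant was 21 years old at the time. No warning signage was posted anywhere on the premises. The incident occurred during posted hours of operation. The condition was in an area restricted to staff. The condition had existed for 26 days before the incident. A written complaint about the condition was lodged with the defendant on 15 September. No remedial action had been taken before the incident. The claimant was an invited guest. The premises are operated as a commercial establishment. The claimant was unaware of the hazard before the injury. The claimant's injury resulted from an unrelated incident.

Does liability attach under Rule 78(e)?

Yes — liable.

(A) commercial use — satisfied.
(B) condition ≥14 days old — met.
(C) no assumed risk — met.
(D) no signage posted — holds.
(E) not (proximate cause) — holds.
(F) during posted hours — met.
So (i) is satisfied (T AND T AND T AND T AND T AND T).
(A) not (consent to enter) — not met.
(B) no remedial action — met.
So (ii) is not satisfied (F AND T).
(a) = T OR F = true.
(b) complaint lodged — holds.
So (1) is satisfied (T AND T).
(2) entrant a minor — not satisfied.
So Overall is satisfied (T OR F).
Exception (not open/obvious) — not satisfied.
Result: main true OR exception false → true.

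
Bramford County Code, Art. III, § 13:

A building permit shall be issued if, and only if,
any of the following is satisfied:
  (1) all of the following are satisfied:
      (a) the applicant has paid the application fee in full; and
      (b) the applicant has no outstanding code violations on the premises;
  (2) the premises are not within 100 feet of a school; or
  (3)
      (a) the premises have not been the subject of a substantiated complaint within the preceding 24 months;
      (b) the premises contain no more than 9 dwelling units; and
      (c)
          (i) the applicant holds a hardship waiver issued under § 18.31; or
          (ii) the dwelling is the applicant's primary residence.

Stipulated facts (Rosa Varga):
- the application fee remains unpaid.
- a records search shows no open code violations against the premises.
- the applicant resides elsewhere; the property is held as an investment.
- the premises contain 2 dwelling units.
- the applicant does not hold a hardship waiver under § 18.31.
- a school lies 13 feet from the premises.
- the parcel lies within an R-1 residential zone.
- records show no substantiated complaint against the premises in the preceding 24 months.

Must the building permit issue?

(a) fee paid — not satisfied.
(b) no code violations — holds.
So (1) is not satisfied (F AND T).
(2) ≥100 ft from school — not satisfied.
(a) no complaint in 24 mo. — satisfied.
(b) ≤ 9 units — holds.
(i) hardship waiver — fails.
(ii) primary residence — not satisfied.
(c): F OR F → false.
(3): T AND T AND F → false.
Overall = F OR F OR F = false.

No — denied.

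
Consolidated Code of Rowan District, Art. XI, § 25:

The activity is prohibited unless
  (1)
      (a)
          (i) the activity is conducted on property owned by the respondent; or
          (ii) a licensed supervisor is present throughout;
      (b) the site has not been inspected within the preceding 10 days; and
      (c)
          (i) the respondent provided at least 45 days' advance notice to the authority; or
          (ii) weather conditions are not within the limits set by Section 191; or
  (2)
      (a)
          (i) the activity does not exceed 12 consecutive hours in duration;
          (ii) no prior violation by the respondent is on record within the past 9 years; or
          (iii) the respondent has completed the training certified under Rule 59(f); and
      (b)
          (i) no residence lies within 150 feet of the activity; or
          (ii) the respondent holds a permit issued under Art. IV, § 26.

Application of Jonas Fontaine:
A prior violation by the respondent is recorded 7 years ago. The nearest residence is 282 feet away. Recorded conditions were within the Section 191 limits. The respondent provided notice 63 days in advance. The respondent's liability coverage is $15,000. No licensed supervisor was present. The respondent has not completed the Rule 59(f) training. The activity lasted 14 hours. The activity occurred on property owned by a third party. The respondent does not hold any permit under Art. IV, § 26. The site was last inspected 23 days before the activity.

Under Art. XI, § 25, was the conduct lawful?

No — unlawful.

(i) own property — fails.
(ii) supervisor present — fails.
So (a) is not satisfied (F OR F).
(b) not (site inspected) — satisfied.
(i) ≥45 days' notice — holds.
(ii) not (weather ok) — not satisfied.
So (c) is satisfied (T OR F).
(1): F AND T AND T → false.
(i) ≤ 12 hrs duration — fails.
(ii) no prior violation — not met.
(iii) training certified — not satisfied.
(a): F OR F OR F → false.
(i) no residence in 150 ft — satisfied.
(ii) holds permit — not satisfied.
(b) = T OR F = true.
(2) = F AND T = false.
Overall = F OR F = false.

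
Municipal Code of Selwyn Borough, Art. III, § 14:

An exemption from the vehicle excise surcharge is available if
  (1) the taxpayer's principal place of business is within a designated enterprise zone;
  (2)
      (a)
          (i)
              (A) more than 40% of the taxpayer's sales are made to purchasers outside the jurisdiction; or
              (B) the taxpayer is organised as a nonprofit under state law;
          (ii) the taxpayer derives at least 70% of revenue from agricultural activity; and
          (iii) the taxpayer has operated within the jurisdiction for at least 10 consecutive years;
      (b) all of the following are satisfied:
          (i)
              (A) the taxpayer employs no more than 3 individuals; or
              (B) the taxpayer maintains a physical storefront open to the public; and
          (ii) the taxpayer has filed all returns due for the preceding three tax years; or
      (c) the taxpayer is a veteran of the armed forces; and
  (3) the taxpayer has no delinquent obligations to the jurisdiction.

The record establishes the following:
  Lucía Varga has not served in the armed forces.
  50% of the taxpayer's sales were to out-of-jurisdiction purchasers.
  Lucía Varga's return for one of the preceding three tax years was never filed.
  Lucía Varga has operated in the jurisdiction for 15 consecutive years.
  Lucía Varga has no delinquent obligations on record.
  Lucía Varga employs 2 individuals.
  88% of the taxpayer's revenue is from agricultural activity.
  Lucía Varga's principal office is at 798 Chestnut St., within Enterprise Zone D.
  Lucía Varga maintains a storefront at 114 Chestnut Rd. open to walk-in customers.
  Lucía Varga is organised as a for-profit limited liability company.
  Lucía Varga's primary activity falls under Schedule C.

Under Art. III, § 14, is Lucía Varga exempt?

(1) in enterprise zone — satisfied.
(A) >40% out-of-jur. sales — satisfied.
(B) nonprofit — not satisfied.
So (i) is satisfied (T OR F).
(ii) ≥70% agricultural — satisfied.
(iii) ≥ 10 yrs in jurisdiction — satisfied.
So (a) is satisfied (T AND T AND T).
(A) ≤ 3 employees — holds.
(B) has storefront — satisfied.
So (i) is satisfied (T OR T).
(ii) returns current — not met.
So (b) is not satisfied (T AND F).
(c) veteran — not met.
So (2) is satisfied (T OR F OR F).
(3) no delinquency — holds.
So Overall is satisfied (T AND T AND T).

Yes — exempt.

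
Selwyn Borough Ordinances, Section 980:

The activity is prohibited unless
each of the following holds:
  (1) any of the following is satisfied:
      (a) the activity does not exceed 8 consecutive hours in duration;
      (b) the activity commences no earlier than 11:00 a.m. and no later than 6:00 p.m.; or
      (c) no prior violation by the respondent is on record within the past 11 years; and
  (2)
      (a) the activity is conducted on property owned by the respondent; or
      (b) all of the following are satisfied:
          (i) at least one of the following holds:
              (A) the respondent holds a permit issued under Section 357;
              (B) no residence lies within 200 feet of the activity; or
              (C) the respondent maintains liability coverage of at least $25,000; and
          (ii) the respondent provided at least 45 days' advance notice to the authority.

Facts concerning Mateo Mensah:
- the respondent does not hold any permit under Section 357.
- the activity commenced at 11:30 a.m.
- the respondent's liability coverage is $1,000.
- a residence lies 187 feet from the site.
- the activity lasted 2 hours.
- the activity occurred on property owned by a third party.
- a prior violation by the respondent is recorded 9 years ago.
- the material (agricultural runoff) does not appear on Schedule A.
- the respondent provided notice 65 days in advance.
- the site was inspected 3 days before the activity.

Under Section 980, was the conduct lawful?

No — unlawful.

(a) ≤ 8 hrs duration — satisfied.
(b) start within hours — holds.
(c) no prior violation — fails.
(1) = T OR T OR F = true.
(a) own property — fails.
(A) holds permit — fails.
(B) no residence in 200 ft — not met.
(C) coverage ≥ $25,000 — fails.
(i) = F OR F OR F = false.
(ii) ≥45 days' notice — holds.
So (b) is not satisfied (F AND T).
(2): F OR F → false.
Overall = T AND F = false.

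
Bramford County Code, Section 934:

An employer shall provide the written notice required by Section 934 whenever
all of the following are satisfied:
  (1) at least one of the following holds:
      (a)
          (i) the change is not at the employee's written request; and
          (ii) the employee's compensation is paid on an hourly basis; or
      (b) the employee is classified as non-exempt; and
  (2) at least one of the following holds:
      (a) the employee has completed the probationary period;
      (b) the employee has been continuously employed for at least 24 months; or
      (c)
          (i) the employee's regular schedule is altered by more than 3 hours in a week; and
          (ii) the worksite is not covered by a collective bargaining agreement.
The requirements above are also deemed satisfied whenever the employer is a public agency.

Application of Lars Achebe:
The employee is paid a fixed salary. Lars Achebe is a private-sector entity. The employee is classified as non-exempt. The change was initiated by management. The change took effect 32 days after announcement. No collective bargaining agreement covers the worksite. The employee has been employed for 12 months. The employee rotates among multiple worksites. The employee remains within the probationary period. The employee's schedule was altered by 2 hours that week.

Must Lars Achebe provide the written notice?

(i) not employee-requested — holds.
(ii) hourly-paid — not satisfied.
So (a) is not satisfied (T AND F).
(b) non-exempt — satisfied.
(1): F OR T → true.
(a) past probation — not met.
(b) tenure ≥ 24 mo. — not satisfied.
(i) schedule shift > 3h — not met.
(ii) no CBA — holds.
(c) = F AND T = false.
(2): F OR F OR F → false.
Overall = T AND F = false.
Exception (public agency) — not satisfied.
Result: main false OR exception false → false.

No — not required.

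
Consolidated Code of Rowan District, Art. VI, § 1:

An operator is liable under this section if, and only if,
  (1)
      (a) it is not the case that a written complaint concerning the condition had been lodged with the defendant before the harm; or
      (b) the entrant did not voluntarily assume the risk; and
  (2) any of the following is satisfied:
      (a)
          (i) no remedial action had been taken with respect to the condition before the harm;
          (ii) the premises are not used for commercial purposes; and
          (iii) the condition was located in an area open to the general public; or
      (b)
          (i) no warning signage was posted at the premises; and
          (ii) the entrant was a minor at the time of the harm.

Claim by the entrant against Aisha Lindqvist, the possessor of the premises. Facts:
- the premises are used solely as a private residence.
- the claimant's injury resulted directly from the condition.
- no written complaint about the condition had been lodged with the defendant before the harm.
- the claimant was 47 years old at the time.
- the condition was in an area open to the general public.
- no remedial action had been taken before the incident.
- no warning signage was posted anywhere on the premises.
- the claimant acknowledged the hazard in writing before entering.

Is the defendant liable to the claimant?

Yes — liable.

(a) not (complaint lodged) — holds.
(b) no assumed risk — fails.
(1) = T OR F = true.
(i) no remedial action — satisfied.
(ii) not (commercial use) — met.
(iii) public area — holds.
(a): T AND T AND T → true.
(i) no signage posted — met.
(ii) entrant a minor — not satisfied.
So (b) is not satisfied (T AND F).
(2) = T OR F = true.
Overall = T AND T = true.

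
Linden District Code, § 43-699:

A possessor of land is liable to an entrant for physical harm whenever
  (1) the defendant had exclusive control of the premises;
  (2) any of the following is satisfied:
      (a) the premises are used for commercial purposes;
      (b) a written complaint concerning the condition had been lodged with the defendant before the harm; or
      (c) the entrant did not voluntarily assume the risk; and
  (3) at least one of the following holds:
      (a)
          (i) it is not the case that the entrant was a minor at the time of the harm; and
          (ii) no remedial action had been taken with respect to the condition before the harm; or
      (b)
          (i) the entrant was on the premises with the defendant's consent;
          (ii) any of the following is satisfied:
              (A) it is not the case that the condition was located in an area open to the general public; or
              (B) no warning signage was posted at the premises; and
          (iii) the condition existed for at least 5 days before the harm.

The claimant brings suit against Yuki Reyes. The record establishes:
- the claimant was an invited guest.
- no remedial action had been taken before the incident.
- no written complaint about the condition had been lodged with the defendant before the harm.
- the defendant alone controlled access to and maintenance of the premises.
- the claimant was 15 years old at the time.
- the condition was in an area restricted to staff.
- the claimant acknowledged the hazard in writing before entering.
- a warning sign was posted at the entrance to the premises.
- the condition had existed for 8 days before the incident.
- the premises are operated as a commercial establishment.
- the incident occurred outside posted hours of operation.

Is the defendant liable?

Yes — liable.

(1) exclusive control — met.
(a) commercial use — holds.
(b) complaint lodged — not satisfied.
(c) no assumed risk — fails.
So (2) is satisfied (T OR F OR F).
(i) not (entrant a minor) — not satisfied.
(ii) no remedial action — met.
So (a) is not satisfied (F AND T).
(i) consent to enter — holds.
(A) not (public area) — satisfied.
(B) no signage posted — not satisfied.
(ii) = T OR F = true.
(iii) condition ≥5 days old — holds.
(b): T AND T AND T → true.
So (3) is satisfied (F OR T).
So Overall is satisfied (T AND T AND T).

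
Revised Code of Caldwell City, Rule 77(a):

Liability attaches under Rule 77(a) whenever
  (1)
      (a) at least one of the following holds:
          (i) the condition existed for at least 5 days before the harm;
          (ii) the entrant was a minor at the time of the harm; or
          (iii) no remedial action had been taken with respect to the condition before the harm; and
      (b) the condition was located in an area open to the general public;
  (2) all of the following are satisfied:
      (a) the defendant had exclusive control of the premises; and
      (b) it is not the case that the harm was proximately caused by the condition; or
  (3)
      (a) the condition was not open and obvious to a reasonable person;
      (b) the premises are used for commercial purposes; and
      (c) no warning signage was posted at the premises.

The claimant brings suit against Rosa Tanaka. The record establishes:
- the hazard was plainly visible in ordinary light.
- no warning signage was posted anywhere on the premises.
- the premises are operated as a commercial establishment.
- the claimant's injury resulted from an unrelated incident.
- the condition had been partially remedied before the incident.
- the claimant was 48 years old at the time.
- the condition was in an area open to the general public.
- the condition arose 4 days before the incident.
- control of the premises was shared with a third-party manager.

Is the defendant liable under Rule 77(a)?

No — not liable.

(i) condition ≥5 days old — not met.
(ii) entrant a minor — fails.
(iii) no remedial action — fails.
(a): F OR F OR F → false.
(b) public area — satisfied.
(1): F AND T → false.
(a) exclusive control — fails.
(b) not (proximate cause) — holds.
So (2) is not satisfied (F AND T).
(a) not open/obvious — not met.
(b) commercial use — satisfied.
(c) no signage posted — satisfied.
(3) = F AND T AND T = false.
So Overall is not satisfied (F OR F OR F).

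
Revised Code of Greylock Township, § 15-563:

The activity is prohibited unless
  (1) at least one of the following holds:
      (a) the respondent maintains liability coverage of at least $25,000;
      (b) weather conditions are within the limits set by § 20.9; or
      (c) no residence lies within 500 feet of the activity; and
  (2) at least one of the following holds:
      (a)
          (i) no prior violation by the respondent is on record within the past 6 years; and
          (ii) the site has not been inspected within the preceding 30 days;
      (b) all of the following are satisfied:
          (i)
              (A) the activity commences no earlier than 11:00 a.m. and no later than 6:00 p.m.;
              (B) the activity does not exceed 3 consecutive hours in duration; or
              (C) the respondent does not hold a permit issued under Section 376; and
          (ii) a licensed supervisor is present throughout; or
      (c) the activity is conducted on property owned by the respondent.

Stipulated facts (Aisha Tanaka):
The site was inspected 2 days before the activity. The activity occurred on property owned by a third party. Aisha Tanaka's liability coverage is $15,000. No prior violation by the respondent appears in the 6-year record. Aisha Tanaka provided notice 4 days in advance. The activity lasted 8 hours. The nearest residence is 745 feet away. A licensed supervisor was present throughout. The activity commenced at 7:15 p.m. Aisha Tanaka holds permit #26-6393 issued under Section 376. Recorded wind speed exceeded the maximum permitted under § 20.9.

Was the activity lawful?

(a) coverage ≥ $25,000 — fails.
(b) weather ok — not satisfied.
(c) no residence in 500 ft — holds.
So (1) is satisfied (F OR F OR T).
(i) no prior violation — satisfied.
(ii) not (site inspected) — not satisfied.
(a): T AND F → false.
(A) start within hours — not satisfied.
(B) ≤ 3 hrs duration — fails.
(C) not (holds permit) — not satisfied.
So (i) is not satisfied (F OR F OR F).
(ii) supervisor present — met.
So (b) is not satisfied (F AND T).
(c) own property — not satisfied.
(2) = F OR F OR F = false.
So Overall is not satisfied (T AND F).

No — unlawful.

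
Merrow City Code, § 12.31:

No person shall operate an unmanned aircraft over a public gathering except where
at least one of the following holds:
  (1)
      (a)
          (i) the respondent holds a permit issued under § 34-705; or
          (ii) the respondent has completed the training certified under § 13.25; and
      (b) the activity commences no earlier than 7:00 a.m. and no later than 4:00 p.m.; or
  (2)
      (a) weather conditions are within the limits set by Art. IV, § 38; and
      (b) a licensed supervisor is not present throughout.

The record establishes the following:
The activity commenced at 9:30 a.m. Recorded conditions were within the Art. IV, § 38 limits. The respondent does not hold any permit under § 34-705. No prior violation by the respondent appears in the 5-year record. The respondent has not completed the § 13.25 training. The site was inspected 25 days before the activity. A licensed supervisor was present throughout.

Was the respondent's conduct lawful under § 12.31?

(i) holds permit — not satisfied.
(ii) training certified — fails.
(a) = F OR F = false.
(b) start within hours — holds.
(1): F AND T → false.
(a) weather ok — satisfied.
(b) not (supervisor present) — not satisfied.
(2) = T AND F = false.
So Overall is not satisfied (F OR F).

No — unlawful.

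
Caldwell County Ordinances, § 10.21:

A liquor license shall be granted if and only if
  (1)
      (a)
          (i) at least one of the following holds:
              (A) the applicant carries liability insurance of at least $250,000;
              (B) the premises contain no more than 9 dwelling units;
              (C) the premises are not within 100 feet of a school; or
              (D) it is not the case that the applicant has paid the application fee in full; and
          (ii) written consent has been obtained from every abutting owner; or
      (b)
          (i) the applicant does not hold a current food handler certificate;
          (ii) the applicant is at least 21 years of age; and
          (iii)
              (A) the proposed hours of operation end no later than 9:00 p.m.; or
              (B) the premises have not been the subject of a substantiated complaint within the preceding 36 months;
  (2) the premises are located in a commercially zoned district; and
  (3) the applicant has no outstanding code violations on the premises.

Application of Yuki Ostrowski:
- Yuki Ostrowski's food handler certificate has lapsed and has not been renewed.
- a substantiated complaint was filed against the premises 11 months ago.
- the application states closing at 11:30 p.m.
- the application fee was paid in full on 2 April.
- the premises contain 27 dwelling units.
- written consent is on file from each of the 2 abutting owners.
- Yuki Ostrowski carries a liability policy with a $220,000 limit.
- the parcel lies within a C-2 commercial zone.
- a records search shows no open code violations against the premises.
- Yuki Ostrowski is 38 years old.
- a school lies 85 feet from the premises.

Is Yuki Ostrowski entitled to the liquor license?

(A) insurance ≥ $250,000 — not met.
(B) ≤ 9 units — fails.
(C) ≥100 ft from school — not met.
(D) not (fee paid) — not satisfied.
(i) = F OR F OR F OR F = false.
(ii) all abutters consent — holds.
(a) = F AND T = false.
(i) not (food handler cert.) — holds.
(ii) age ≥ 21 — met.
(A) closes by 9 p.m. — not met.
(B) no complaint in 36 mo. — fails.
So (iii) is not satisfied (F OR F).
(b) = T AND T AND F = false.
So (1) is not satisfied (F OR F).
(2) commercially zoned — holds.
(3) no code violations — satisfied.
Overall = F AND T AND T = false.

No — denied.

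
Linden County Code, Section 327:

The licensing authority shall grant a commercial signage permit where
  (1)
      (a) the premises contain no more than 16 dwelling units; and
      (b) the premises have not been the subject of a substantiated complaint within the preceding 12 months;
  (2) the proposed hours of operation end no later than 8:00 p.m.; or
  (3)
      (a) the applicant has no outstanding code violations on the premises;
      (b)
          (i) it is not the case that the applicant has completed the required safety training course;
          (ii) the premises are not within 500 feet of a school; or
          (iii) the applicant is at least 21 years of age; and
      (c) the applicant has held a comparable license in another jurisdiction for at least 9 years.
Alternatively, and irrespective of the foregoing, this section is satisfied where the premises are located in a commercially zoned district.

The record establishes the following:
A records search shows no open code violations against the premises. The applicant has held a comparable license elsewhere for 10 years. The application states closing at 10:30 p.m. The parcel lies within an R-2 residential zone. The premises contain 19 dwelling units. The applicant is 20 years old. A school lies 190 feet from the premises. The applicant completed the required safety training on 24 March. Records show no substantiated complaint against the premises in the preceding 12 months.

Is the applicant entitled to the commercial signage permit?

No — denied.

(a) ≤ 16 units — not satisfied.
(b) no complaint in 12 mo. — met.
So (1) is not satisfied (F AND T).
(2) closes by 8 p.m. — not satisfied.
(a) no code violations — met.
(i) not (safety training) — not satisfied.
(ii) ≥500 ft from school — not met.
(iii) age ≥ 21 — fails.
So (b) is not satisfied (F OR F OR F).
(c) prior license ≥ 9 yr — holds.
(3): T AND F AND T → false.
So Overall is not satisfied (F OR F OR F).
Exception (commercially zoned) — not satisfied.
Result: main false OR exception false → false.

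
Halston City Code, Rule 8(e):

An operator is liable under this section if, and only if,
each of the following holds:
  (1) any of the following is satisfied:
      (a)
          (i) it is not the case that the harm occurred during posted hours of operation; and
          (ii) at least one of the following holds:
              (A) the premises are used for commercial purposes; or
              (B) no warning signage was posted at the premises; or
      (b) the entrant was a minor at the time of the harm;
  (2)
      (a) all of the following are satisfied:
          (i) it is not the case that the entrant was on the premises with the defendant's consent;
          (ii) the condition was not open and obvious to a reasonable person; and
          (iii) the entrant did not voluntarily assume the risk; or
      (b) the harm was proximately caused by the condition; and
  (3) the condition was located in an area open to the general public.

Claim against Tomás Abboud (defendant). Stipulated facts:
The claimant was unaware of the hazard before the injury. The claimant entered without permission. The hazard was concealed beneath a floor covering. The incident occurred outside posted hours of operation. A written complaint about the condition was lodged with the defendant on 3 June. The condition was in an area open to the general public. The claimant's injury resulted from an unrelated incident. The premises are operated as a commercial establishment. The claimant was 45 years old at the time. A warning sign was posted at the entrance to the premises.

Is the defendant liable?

Yes — liable.

(i) not (during posted hours) — met.
(A) commercial use — met.
(B) no signage posted — not met.
So (ii) is satisfied (T OR F).
(a) = T AND T = true.
(b) entrant a minor — not met.
So (1) is satisfied (T OR F).
(i) not (consent to enter) — satisfied.
(ii) not open/obvious — holds.
(iii) no assumed risk — met.
(a): T AND T AND T → true.
(b) proximate cause — not satisfied.
(2): T OR F → true.
(3) public area — holds.
Overall: T AND T AND T → true.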